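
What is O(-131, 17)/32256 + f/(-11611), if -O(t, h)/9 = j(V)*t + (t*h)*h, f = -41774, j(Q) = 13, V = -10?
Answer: 304536199/20806912 ≈ 14.636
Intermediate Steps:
O(t, h) = -117*t - 9*t*h² (O(t, h) = -9*(13*t + (t*h)*h) = -9*(13*t + (h*t)*h) = -9*(13*t + t*h²) = -117*t - 9*t*h²)
O(-131, 17)/32256 + f/(-11611) = -9*(-131)*(13 + 17²)/32256 - 41774/(-11611) = -9*(-131)*(13 + 289)*(1/32256) - 41774*(-1/11611) = -9*(-131)*302*(1/32256) + 41774/11611 = 356058*(1/32256) + 41774/11611 = 19781/1792 + 41774/11611 = 304536199/20806912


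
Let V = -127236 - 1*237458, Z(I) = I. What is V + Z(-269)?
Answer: -364963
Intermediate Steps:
V = -364694 (V = -127236 - 237458 = -364694)
V + Z(-269) = -364694 - 269 = -364963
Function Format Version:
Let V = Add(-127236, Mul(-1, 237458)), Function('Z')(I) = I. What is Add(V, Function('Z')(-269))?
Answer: -364963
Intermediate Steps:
V = -364694 (V = Add(-127236, -237458) = -364694)
Add(V, Function('Z')(-269)) = Add(-364694, -269) = -364963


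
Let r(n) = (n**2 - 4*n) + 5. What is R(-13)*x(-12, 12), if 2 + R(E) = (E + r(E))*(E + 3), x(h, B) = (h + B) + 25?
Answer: -53300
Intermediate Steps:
r(n) = 5 + n**2 - 4*n
x(h, B) = 25 + B + h (x(h, B) = (B + h) + 25 = 25 + B + h)
R(E) = -2 + (3 + E)*(5 + E**2 - 3*E) (R(E) = -2 + (E + (5 + E**2 - 4*E))*(E + 3) = -2 + (5 + E**2 - 3*E)*(3 + E) = -2 + (3 + E)*(5 + E**2 - 3*E))
R(-13)*x(-12, 12) = (13 + (-13)**3 - 4*(-13))*(25 + 12 - 12) = (13 - 2197 + 52)*25 = -2132*25 = -53300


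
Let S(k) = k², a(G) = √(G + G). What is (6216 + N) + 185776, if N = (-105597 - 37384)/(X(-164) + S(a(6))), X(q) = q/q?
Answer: 2352915/13 ≈ 1.8099e+5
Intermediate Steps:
X(q) = 1
a(G) = √2*√G (a(G) = √(2*G) = √2*√G)
N = -142981/13 (N = (-105597 - 37384)/(1 + (√2*√6)²) = -142981/(1 + (2*√3)²) = -142981/(1 + 12) = -142981/13 ≈ -10999.)
(6216 + N) + 185776 = (6216 - 142981/13) + 185776 = -62173/13 + 185776 = 2352915/13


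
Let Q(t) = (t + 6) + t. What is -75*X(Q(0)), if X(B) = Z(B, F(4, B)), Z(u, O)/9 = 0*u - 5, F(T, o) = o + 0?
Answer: 3375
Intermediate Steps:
F(T, o) = o
Z(u, O) = -45 (Z(u, O) = 9*(0*u - 5) = 9*(0 - 5) = 9*(-5) = -45)
Q(t) = 6 + 2*t (Q(t) = (6 + t) + t = 6 + 2*t)
X(B) = -45
-75*X(Q(0)) = -75*(-45) = 3375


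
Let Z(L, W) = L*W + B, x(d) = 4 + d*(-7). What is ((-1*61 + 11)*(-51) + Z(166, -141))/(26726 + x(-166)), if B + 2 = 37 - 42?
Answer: -20863/27892 ≈ -0.74799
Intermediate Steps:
B = -7 (B = -2 + (37 - 42) = -2 - 5 = -7)
x(d) = 4 - 7*d
Z(L, W) = -7 + L*W (Z(L, W) = L*W - 7 = -7 + L*W)
((-1*61 + 11)*(-51) + Z(166, -141))/(26726 + x(-166)) = ((-1*61 + 11)*(-51) + (-7 + 166*(-141)))/(26726 + (4 - 7*(-166))) = ((-61 + 11)*(-51) + (-7 - 23406))/(26726 + (4 + 1162)) = (-50*(-51) - 23413)/(26726 + 1166) = (2550 - 23413)/27892 = -20863*1/27892 = -20863/27892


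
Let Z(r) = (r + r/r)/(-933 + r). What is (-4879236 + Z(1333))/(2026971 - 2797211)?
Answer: 975846533/154048000 ≈ 6.3347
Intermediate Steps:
Z(r) = (1 + r)/(-933 + r) (Z(r) = (r + 1)/(-933 + r) = (1 + r)/(-933 + r))
(-4879236 + Z(1333))/(2026971 - 2797211) = (-4879236 + (1 + 1333)/(-933 + 1333))/(2026971 - 2797211) = (-4879236 + 1334/400)/(-770240) = (-4879236 + (1/400)*1334)*(-1/770240) = (-4879236 + 667/200)*(-1/770240) = -975846533/200*(-1/770240) = 975846533/154048000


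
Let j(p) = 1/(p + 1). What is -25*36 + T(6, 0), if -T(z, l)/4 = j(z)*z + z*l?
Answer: -6324/7 ≈ -903.43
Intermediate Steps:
j(p) = 1/(1 + p)
T(z, l) = -4*l*z - 4*z/(1 + z) (T(z, l) = -4*(z/(1 + z) + z*l) = -4*(z/(1 + z) + l*z) = -4*(l*z + z/(1 + z)) = -4*l*z - 4*z/(1 + z))
-25*36 + T(6, 0) = -25*36 - 4*6*(1 + 0*(1 + 6))/(1 + 6) = -900 - 4*6*(1 + 0*7)/7 = -900 - 4*6*1/7*(1 + 0) = -900 - 4*6*1/7*1 = -900 - 24/7 = -6324/7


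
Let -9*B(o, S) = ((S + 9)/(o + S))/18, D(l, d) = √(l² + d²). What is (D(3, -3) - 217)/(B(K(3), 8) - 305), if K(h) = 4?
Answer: 13608/19127 - 5832*√2/592937 ≈ 0.69755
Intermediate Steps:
D(l, d) = √(d² + l²)
B(o, S) = -(9 + S)/(162*(S + o)) (B(o, S) = -(S + 9)/(o + S)/(9*18) = -(9 + S)/(S + o)/(9*18) = -(9 + S)/(162*(S + o)))
(D(3, -3) - 217)/(B(K(3), 8) - 305) = (√((-3)² + 3²) - 217)/((-9 - 1*8)/(162*(8 + 4)) - 305) = (√(9 + 9) - 217)/((1/162)*(-9 - 8)/12 - 305) = (√18 - 217)/((1/162)*(1/12)*(-17) - 305) = (3*√2 - 217)/(-17/1944 - 305) = (-217 + 3*√2)/(-592937/1944) = (-217 + 3*√2)*(-1944/592937) = 13608/19127 - 5832*√2/592937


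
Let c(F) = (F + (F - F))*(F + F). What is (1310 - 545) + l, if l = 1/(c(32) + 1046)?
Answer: 2366911/3094 ≈ 765.00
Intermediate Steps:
c(F) = 2*F**2 (c(F) = (F + 0)*(2*F) = F*(2*F) = 2*F**2)
l = 1/3094 (l = 1/(2*32**2 + 1046) = 1/(2*1024 + 1046) = 1/(2048 + 1046) = 1/3094 ≈ 0.00032321)
(1310 - 545) + l = (1310 - 545) + 1/3094 = 765 + 1/3094 = 2366911/3094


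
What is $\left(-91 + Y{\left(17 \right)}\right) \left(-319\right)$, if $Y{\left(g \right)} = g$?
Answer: $23606$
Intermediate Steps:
$\left(-91 + Y{\left(17 \right)}\right) \left(-319\right) = \left(-91 + 17\right) \left(-319\right) = \left(-74\right) \left(-319\right) = 23606$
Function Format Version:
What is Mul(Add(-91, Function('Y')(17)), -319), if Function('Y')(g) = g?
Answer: 23606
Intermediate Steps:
Mul(Add(-91, Function('Y')(17)), -319) = Mul(Add(-91, 17), -319) = Mul(-74, -319) = 23606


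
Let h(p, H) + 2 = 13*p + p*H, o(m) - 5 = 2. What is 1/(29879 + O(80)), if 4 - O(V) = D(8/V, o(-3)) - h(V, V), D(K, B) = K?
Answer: 10/373209 ≈ 2.6795e-5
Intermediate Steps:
o(m) = 7 (o(m) = 5 + 2 = 7)
h(p, H) = -2 + 13*p + H*p (h(p, H) = -2 + (13*p + p*H) = -2 + (13*p + H*p) = -2 + 13*p + H*p)
O(V) = 2 + V**2 - 8/V + 13*V (O(V) = 4 - (8/V - (-2 + 13*V + V*V)) = 4 - (8/V - (-2 + 13*V + V**2)) = 4 - (8/V - (-2 + V**2 + 13*V)) = 4 - (8/V + (2 - V**2 - 13*V)) = 4 - (2 - V**2 - 13*V + 8/V) = 4 + (-2 + V**2 - 8/V + 13*V) = 2 + V**2 - 8/V + 13*V)
1/(29879 + O(80)) = 1/(29879 + (2 + 80**2 - 8/80 + 13*80)) = 1/(29879 + (2 + 6400 - 8*1/80 + 1040)) = 1/(29879 + (2 + 6400 - 1/10 + 1040)) = 1/(29879 + 74419/10) = 1/(373209/10) = 10/373209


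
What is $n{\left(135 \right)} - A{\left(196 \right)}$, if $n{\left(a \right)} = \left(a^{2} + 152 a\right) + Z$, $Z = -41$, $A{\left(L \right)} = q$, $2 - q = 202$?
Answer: $38904$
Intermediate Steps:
$q = -200$ ($q = 2 - 202 = -200$)
$A{\left(L \right)} = -200$
$n{\left(a \right)} = -41 + a^{2} + 152 a$ ($n{\left(a \right)} = \left(a^{2} + 152 a\right) - 41 = -41 + a^{2} + 152 a$)
$n{\left(135 \right)} - A{\left(196 \right)} = \left(-41 + 135^{2} + 152 \cdot 135\right) - -200 = \left(-41 + 18225 + 20520\right) + 200 = 38704 + 200 = 38904$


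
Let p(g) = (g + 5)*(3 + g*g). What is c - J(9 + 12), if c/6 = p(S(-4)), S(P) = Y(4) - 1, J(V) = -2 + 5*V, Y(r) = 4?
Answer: 473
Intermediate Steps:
S(P) = 3 (S(P) = 4 - 1 = 3)
p(g) = (3 + g²)*(5 + g) (p(g) = (5 + g)*(3 + g²) = (3 + g²)*(5 + g))
c = 576 (c = 6*(15 + 3³ + 3*3 + 5*3²) = 6*(15 + 27 + 9 + 5*9) = 6*(15 + 27 + 9 + 45) = 6*96 = 576)
c - J(9 + 12) = 576 - (-2 + 5*(9 + 12)) = 576 - (-2 + 5*21) = 576 - (-2 + 105) = 576 - 1*103 = 576 - 103 = 473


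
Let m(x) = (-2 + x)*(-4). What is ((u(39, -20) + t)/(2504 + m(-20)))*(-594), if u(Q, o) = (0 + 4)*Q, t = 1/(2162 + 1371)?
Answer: -6062639/169584 ≈ -35.750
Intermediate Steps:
m(x) = 8 - 4*x
t = 1/3533 ≈ 0.00028305
u(Q, o) = 4*Q
((u(39, -20) + t)/(2504 + m(-20)))*(-594) = ((4*39 + 1/3533)/(2504 + (8 - 4*(-20))))*(-594) = ((156 + 1/3533)/(2504 + (8 + 80)))*(-594) = (551149/(3533*(2504 + 88)))*(-594) = ((551149/3533)/2592)*(-594) = ((551149/3533)*(1/2592))*(-594) = (551149/9157536)*(-594) = -6062639/169584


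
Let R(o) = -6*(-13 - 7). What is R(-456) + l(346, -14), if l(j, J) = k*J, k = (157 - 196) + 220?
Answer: -2414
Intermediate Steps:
R(o) = 120 (R(o) = -6*(-20) = 120)
k = 181 (k = -39 + 220 = 181)
l(j, J) = 181*J
R(-456) + l(346, -14) = 120 + 181*(-14) = 120 - 2534 = -2414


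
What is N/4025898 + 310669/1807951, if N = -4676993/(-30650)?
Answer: 38343076055776643/223089896554688700 ≈ 0.17187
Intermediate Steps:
N = 4676993/30650 (N = -4676993*(-1/30650) = 4676993/30650 ≈ 152.59)
N/4025898 + 310669/1807951 = (4676993/30650)/4025898 + 310669/1807951 = (4676993/30650)*(1/4025898) + 310669*(1/1807951) = 4676993/123393773700 + 310669/1807951 = 38343076055776643/223089896554688700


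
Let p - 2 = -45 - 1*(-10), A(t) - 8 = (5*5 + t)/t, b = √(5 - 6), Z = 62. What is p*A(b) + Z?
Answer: -235 + 825*I ≈ -235.0 + 825.0*I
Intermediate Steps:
b = I (b = √(-1) = I ≈ 1.0*I)
A(t) = 8 + (25 + t)/t (A(t) = 8 + (5*5 + t)/t = 8 + (25 + t)/t)
p = -33 (p = 2 + (-45 - 1*(-10)) = 2 + (-45 + 10) = 2 - 35 = -33)
p*A(b) + Z = -33*(9 + 25/I) + 62 = -33*(9 + 25*(-I)) + 62 = -33*(9 - 25*I) + 62 = (-297 + 825*I) + 62 = -235 + 825*I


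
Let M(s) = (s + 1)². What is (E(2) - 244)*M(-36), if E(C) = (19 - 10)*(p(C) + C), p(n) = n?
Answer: -254800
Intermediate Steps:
M(s) = (1 + s)²
E(C) = 18*C (E(C) = (19 - 10)*(C + C) = 9*(2*C) = 18*C)
(E(2) - 244)*M(-36) = (18*2 - 244)*(1 - 36)² = (36 - 244)*(-35)² = -208*1225 = -254800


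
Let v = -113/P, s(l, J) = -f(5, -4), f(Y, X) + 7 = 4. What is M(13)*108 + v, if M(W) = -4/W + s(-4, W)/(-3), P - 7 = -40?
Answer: -59119/429 ≈ -137.81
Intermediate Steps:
P = -33 (P = 7 - 40 = -33)
f(Y, X) = -3 (f(Y, X) = -7 + 4 = -3)
s(l, J) = 3 (s(l, J) = -1*(-3) = 3)
v = 113/33 (v = -113/(-33) = -113*(-1/33) = 113/33 ≈ 3.4242)
M(W) = -1 - 4/W (M(W) = -4/W + 3/(-3) = -4/W + 3*(-1/3) = -4/W - 1 = -1 - 4/W)
M(13)*108 + v = ((-4 - 1*13)/13)*108 + 113/33 = ((-4 - 13)/13)*108 + 113/33 = ((1/13)*(-17))*108 + 113/33 = -17/13*108 + 113/33 = -1836/13 + 113/33 = -59119/429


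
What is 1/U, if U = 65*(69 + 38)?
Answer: 1/6955 ≈ 0.00014378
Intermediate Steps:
U = 6955 (U = 65*107 = 6955)
1/U = 1/6955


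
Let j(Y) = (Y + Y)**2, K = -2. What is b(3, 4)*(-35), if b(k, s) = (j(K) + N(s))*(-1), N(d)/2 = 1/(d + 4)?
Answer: 2275/4 ≈ 568.75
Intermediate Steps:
j(Y) = 4*Y**2 (j(Y) = (2*Y)**2 = 4*Y**2)
N(d) = 2/(4 + d) (N(d) = 2/(d + 4) = 2/(4 + d))
b(k, s) = -16 - 2/(4 + s) (b(k, s) = (4*(-2)**2 + 2/(4 + s))*(-1) = (4*4 + 2/(4 + s))*(-1) = (16 + 2/(4 + s))*(-1) = -16 - 2/(4 + s))
b(3, 4)*(-35) = (2*(-33 - 8*4)/(4 + 4))*(-35) = (2*(-33 - 32)/8)*(-35) = (2*(1/8)*(-65))*(-35) = -65/4*(-35) = 2275/4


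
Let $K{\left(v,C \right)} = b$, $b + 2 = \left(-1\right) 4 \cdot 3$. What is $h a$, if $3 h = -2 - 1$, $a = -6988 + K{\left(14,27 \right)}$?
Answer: $7002$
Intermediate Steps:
$b = -14$ ($b = -2 + \left(-1\right) 4 \cdot 3 = -2 - 12 = -14$)
$K{\left(v,C \right)} = -14$
$a = -7002$ ($a = -6988 - 14 = -7002$)
$h = -1$ ($h = \frac{-2 - 1}{3} = \frac{1}{3} \left(-3\right) = -1$)
$h a = \left(-1\right) \left(-7002\right) = 7002$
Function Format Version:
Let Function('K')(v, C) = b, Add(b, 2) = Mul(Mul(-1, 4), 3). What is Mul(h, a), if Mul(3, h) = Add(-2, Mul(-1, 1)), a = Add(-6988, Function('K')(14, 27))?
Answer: 7002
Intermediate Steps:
b = -14 (b = Add(-2, Mul(Mul(-1, 4), 3)) = Add(-2, Mul(-4, 3)) = Add(-2, -12) = -14)
Function('K')(v, C) = -14
a = -7002 (a = Add(-6988, -14) = -7002)
h = -1 (h = Mul(Rational(1, 3), Add(-2, Mul(-1, 1))) = Mul(Rational(1, 3), Add(-2, -1)) = Mul(Rational(1, 3), -3) = -1)
Mul(h, a) = Mul(-1, -7002) = 7002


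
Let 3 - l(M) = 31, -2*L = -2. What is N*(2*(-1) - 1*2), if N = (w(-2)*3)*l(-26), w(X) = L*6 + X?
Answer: 1344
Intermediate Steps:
L = 1 (L = -½*(-2) = 1)
l(M) = -28 (l(M) = 3 - 1*31 = 3 - 31 = -28)
w(X) = 6 + X (w(X) = 1*6 + X = 6 + X)
N = -336 (N = ((6 - 2)*3)*(-28) = (4*3)*(-28) = 12*(-28) = -336)
N*(2*(-1) - 1*2) = -336*(2*(-1) - 1*2) = -336*(-2 - 2) = -336*(-4) = 1344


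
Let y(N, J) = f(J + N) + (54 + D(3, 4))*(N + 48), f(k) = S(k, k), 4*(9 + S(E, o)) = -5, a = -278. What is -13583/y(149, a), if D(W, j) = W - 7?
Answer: -54332/39359 ≈ -1.3804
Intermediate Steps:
D(W, j) = -7 + W
S(E, o) = -41/4 (S(E, o) = -9 + (¼)*(-5) = -9 - 5/4 = -41/4)
f(k) = -41/4
y(N, J) = 9559/4 + 50*N (y(N, J) = -41/4 + (54 + (-7 + 3))*(N + 48) = -41/4 + (54 - 4)*(48 + N) = -41/4 + 50*(48 + N) = -41/4 + (2400 + 50*N) = 9559/4 + 50*N)
-13583/y(149, a) = -13583/(9559/4 + 50*149) = -13583/(9559/4 + 7450) = -13583/39359/4 = -13583*4/39359 = -54332/39359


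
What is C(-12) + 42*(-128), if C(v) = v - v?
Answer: -5376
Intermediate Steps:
C(v) = 0
C(-12) + 42*(-128) = 0 + 42*(-128) = 0 - 5376 = -5376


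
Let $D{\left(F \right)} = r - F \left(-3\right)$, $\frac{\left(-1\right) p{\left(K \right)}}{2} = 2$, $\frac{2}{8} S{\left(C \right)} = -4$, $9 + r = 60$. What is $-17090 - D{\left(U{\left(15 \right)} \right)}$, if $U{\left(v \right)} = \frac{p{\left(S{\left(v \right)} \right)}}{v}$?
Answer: $- \frac{85701}{5} \approx -17140.0$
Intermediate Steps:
$r = 51$ ($r = -9 + 60 = 51$)
$S{\left(C \right)} = -16$ ($S{\left(C \right)} = 4 \left(-4\right) = -16$)
$p{\left(K \right)} = -4$ ($p{\left(K \right)} = \left(-2\right) 2 = -4$)
$U{\left(v \right)} = - \frac{4}{v}$
$D{\left(F \right)} = 51 + 3 F$ ($D{\left(F \right)} = 51 - F \left(-3\right) = 51 - - 3 F = 51 + 3 F$)
$-17090 - D{\left(U{\left(15 \right)} \right)} = -17090 - \left(51 + 3 \left(- \frac{4}{15}\right)\right) = -17090 - \left(51 - \frac{4}{5}\right) = -17090 - \frac{251}{5} = - \frac{85701}{5}$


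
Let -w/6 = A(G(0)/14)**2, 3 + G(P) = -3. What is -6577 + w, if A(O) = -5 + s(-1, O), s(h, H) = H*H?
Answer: -16125553/2401 ≈ -6716.2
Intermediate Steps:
G(P) = -6 (G(P) = -3 - 3 = -6)
s(h, H) = H**2
A(O) = -5 + O**2
w = -334176/2401 (w = -6*(-5 + (-6/14)**2)**2 = -6*(-5 + (-6*1/14)**2)**2 = -6*(-5 + (-3/7)**2)**2 = -6*(-5 + 9/49)**2 = -6*(-236/49)**2 = -6*55696/2401 = -334176/2401 ≈ -139.18)
-6577 + w = -6577 - 334176/2401 = -16125553/2401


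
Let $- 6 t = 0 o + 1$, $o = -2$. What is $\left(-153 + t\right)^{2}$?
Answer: $\frac{844561}{36} \approx 23460.0$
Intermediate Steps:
$t = - \frac{1}{6}$ ($t = - \frac{0 \left(-2\right) + 1}{6} = - \frac{0 + 1}{6} = \left(- \frac{1}{6}\right) 1 = - \frac{1}{6} \approx -0.16667$)
$\left(-153 + t\right)^{2} = \left(-153 - \frac{1}{6}\right)^{2} = \left(- \frac{919}{6}\right)^{2} = \frac{844561}{36}$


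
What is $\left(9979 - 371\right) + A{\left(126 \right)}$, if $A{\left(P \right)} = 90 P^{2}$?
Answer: $1438448$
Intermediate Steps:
$\left(9979 - 371\right) + A{\left(126 \right)} = \left(9979 - 371\right) + 90 \cdot 126^{2} = 9608 + 90 \cdot 15876 = 9608 + 1428840 = 1438448$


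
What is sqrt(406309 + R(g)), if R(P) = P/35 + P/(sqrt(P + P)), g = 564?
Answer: sqrt(497748265 + 1225*sqrt(282))/35 ≈ 637.45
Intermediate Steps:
R(P) = P/35 + sqrt(2)*sqrt(P)/2 (R(P) = P*(1/35) + P/(sqrt(2*P)) = P/35 + P/((sqrt(2)*sqrt(P))) = P/35 + P*(sqrt(2)/(2*sqrt(P))) = P/35 + sqrt(2)*sqrt(P)/2)
sqrt(406309 + R(g)) = sqrt(406309 + ((1/35)*564 + sqrt(2)*sqrt(564)/2)) = sqrt(406309 + (564/35 + sqrt(2)*(2*sqrt(141))/2)) = sqrt(406309 + (564/35 + sqrt(282))) = sqrt(14221379/35 + sqrt(282))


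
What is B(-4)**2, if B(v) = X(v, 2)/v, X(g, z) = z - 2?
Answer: 0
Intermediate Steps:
X(g, z) = -2 + z
B(v) = 0 (B(v) = (-2 + 2)/v = 0/v = 0)
B(-4)**2 = 0**2 = 0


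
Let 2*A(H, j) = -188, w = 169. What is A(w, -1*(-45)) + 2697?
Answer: 2603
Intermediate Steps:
A(H, j) = -94 (A(H, j) = (1/2)*(-188) = -94)
A(w, -1*(-45)) + 2697 = -94 + 2697 = 2603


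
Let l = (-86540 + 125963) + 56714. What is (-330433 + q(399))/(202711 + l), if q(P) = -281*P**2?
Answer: -22532957/149424 ≈ -150.80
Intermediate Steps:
l = 96137 (l = 39423 + 56714 = 96137)
(-330433 + q(399))/(202711 + l) = (-330433 - 281*399**2)/(202711 + 96137) = (-330433 - 281*159201)/298848 = (-330433 - 44735481)*(1/298848) = -45065914*1/298848 = -22532957/149424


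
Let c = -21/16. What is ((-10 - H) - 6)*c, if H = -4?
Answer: 63/4 ≈ 15.750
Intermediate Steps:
c = -21/16 (c = -21*1/16 = -21/16 ≈ -1.3125)
((-10 - H) - 6)*c = ((-10 - 1*(-4)) - 6)*(-21/16) = ((-10 + 4) - 6)*(-21/16) = (-6 - 6)*(-21/16) = -12*(-21/16) = 63/4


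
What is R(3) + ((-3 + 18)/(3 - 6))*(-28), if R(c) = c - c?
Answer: 140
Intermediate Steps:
R(c) = 0
R(3) + ((-3 + 18)/(3 - 6))*(-28) = 0 + ((-3 + 18)/(3 - 6))*(-28) = 0 + (15/(-3))*(-28) = 0 + (15*(-1/3))*(-28) = 0 - 5*(-28) = 0 + 140 = 140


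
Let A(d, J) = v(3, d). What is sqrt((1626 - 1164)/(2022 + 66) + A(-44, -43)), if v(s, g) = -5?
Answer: I*sqrt(144681)/174 ≈ 2.186*I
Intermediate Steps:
A(d, J) = -5
sqrt((1626 - 1164)/(2022 + 66) + A(-44, -43)) = sqrt((1626 - 1164)/(2022 + 66) - 5) = sqrt(462/2088 - 5) = sqrt(462*(1/2088) - 5) = sqrt(77/348 - 5) = sqrt(-1663/348) = I*sqrt(144681)/174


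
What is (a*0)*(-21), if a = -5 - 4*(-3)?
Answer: 0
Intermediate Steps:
a = 7 (a = -5 + 12 = 7)
(a*0)*(-21) = (7*0)*(-21) = 0*(-21) = 0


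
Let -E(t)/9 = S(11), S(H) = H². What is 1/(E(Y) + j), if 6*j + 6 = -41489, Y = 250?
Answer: -6/48029 ≈ -0.00012492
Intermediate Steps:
j = -41495/6 (j = -1 + (⅙)*(-41489) = -1 - 41489/6 = -41495/6 ≈ -6915.8)
E(t) = -1089 (E(t) = -9*11² = -9*121 = -1089)
1/(E(Y) + j) = 1/(-1089 - 41495/6) = 1/(-48029/6) = -6/48029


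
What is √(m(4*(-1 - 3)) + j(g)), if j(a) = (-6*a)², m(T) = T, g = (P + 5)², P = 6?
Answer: 38*√365 ≈ 725.99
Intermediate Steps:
g = 121 (g = (6 + 5)² = 11² = 121)
j(a) = 36*a²
√(m(4*(-1 - 3)) + j(g)) = √(4*(-1 - 3) + 36*121²) = √(4*(-4) + 36*14641) = √(-16 + 527076) = √527060 = 38*√365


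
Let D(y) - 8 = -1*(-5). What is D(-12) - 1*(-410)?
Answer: 423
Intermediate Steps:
D(y) = 13 (D(y) = 8 - 1*(-5) = 8 + 5 = 13)
D(-12) - 1*(-410) = 13 - 1*(-410) = 13 + 410 = 423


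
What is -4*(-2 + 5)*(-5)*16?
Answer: 960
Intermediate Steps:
-4*(-2 + 5)*(-5)*16 = -12*(-5)*16 = -4*(-15)*16 = 60*16 = 960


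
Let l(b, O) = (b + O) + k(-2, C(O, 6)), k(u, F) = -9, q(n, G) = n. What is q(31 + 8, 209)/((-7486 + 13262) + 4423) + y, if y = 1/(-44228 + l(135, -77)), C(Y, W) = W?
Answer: 1712782/450581621 ≈ 0.0038013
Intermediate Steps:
l(b, O) = -9 + O + b (l(b, O) = (b + O) - 9 = (O + b) - 9 = -9 + O + b)
y = -1/44179 (y = 1/(-44228 + (-9 - 77 + 135)) = 1/(-44228 + 49) = 1/(-44179) = -1/44179 ≈ -2.2635e-5)
q(31 + 8, 209)/((-7486 + 13262) + 4423) + y = (31 + 8)/((-7486 + 13262) + 4423) - 1/44179 = 39/(5776 + 4423) - 1/44179 = 39/10199 - 1/44179 = 1712782/450581621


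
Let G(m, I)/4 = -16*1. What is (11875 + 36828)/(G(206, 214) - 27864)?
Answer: -48703/27928 ≈ -1.7439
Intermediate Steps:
G(m, I) = -64 (G(m, I) = 4*(-16*1) = 4*(-16) = -64)
(11875 + 36828)/(G(206, 214) - 27864) = (11875 + 36828)/(-64 - 27864) = 48703/(-27928) = 48703*(-1/27928) = -48703/27928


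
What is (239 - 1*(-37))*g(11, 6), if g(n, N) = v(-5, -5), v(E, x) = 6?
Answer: 1656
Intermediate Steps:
g(n, N) = 6
(239 - 1*(-37))*g(11, 6) = (239 - 1*(-37))*6 = (239 + 37)*6 = 276*6 = 1656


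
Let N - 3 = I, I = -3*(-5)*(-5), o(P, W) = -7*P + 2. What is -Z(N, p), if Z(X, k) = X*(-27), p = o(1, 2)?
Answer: -1944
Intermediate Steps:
o(P, W) = 2 - 7*P
I = -75 (I = 15*(-5) = -75)
N = -72 (N = 3 - 75 = -72)
p = -5 (p = 2 - 7*1 = 2 - 7 = -5)
Z(X, k) = -27*X
-Z(N, p) = -(-27)*(-72) = -1*1944 = -1944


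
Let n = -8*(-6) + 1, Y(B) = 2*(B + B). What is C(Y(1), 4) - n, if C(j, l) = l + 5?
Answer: -40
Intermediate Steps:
Y(B) = 4*B (Y(B) = 2*(2*B) = 4*B)
n = 49 (n = 48 + 1 = 49)
C(j, l) = 5 + l
C(Y(1), 4) - n = (5 + 4) - 1*49 = 9 - 49 = -40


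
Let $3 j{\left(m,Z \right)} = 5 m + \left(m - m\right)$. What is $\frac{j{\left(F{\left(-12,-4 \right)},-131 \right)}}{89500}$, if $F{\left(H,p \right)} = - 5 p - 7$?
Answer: $\frac{13}{53700} \approx 0.00024209$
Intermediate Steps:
$F{\left(H,p \right)} = -7 - 5 p$
$j{\left(m,Z \right)} = \frac{5 m}{3}$ ($j{\left(m,Z \right)} = \frac{5 m + \left(m - m\right)}{3} = \frac{5 m + 0}{3} = \frac{5 m}{3}$)
$\frac{j{\left(F{\left(-12,-4 \right)},-131 \right)}}{89500} = \frac{\frac{5}{3} \left(-7 - -20\right)}{89500} = \frac{5 \left(-7 + 20\right)}{3} \cdot \frac{1}{89500} = \frac{5}{3} \cdot 13 \cdot \frac{1}{89500} = \frac{65}{3} \cdot \frac{1}{89500} = \frac{13}{53700}$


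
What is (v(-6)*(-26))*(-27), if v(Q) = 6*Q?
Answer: -25272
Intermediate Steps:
(v(-6)*(-26))*(-27) = ((6*(-6))*(-26))*(-27) = -36*(-26)*(-27) = 936*(-27) = -25272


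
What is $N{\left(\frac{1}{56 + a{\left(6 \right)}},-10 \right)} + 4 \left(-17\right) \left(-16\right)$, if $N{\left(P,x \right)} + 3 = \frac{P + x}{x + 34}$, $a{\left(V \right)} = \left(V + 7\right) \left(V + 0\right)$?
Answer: $\frac{3488021}{3216} \approx 1084.6$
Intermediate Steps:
$a{\left(V \right)} = V \left(7 + V\right)$ ($a{\left(V \right)} = \left(7 + V\right) V = V \left(7 + V\right)$)
$N{\left(P,x \right)} = -3 + \frac{P + x}{34 + x}$ ($N{\left(P,x \right)} = -3 + \frac{P + x}{x + 34} = -3 + \frac{P + x}{34 + x}$)
$N{\left(\frac{1}{56 + a{\left(6 \right)}},-10 \right)} + 4 \left(-17\right) \left(-16\right) = \frac{-102 + \frac{1}{56 + 6 \left(7 + 6\right)} - -20}{34 - 10} + 4 \left(-17\right) \left(-16\right) = \frac{-102 + \frac{1}{56 + 6 \cdot 13} + 20}{24} - -1088 = \frac{-102 + \frac{1}{56 + 78} + 20}{24} + 1088 = \frac{-102 + \frac{1}{134} + 20}{24} + 1088 = \frac{1}{24} \left(- \frac{10987}{134}\right) + 1088 = - \frac{10987}{3216} + 1088 = \frac{3488021}{3216}$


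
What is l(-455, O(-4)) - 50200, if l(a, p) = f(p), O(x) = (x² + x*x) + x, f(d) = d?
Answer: -50172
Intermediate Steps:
O(x) = x + 2*x² (O(x) = (x² + x²) + x = 2*x² + x = x + 2*x²)
l(a, p) = p
l(-455, O(-4)) - 50200 = -4*(1 + 2*(-4)) - 50200 = -4*(1 - 8) - 50200 = -4*(-7) - 50200 = 28 - 50200 = -50172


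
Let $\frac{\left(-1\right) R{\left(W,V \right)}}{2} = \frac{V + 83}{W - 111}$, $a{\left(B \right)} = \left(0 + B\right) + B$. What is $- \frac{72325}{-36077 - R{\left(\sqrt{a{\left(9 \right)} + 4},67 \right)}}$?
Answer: $\frac{2917618923725}{1455469581361} - \frac{1972500 \sqrt{22}}{1455469581361} \approx 2.0046$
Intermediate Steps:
$a{\left(B \right)} = 2 B$ ($a{\left(B \right)} = B + B = 2 B$)
$R{\left(W,V \right)} = - \frac{2 \left(83 + V\right)}{-111 + W}$ ($R{\left(W,V \right)} = - 2 \frac{V + 83}{W - 111} = - 2 \frac{83 + V}{-111 + W} = - \frac{2 \left(83 + V\right)}{-111 + W}$)
$- \frac{72325}{-36077 - R{\left(\sqrt{a{\left(9 \right)} + 4},67 \right)}} = - \frac{72325}{-36077 - \frac{2 \left(-83 - 67\right)}{-111 + \sqrt{2 \cdot 9 + 4}}} = - \frac{72325}{-36077 - \frac{2 \left(-83 - 67\right)}{-111 + \sqrt{18 + 4}}} = - \frac{72325}{-36077 - 2 \frac{1}{-111 + \sqrt{22}} \left(-150\right)} = - \frac{72325}{-36077 - - \frac{300}{-111 + \sqrt{22}}} = - \frac{72325}{-36077 + \frac{300}{-111 + \sqrt{22}}}$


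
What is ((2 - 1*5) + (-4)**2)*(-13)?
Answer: -169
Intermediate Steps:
((2 - 1*5) + (-4)**2)*(-13) = ((2 - 5) + 16)*(-13) = (-3 + 16)*(-13) = 13*(-13) = -169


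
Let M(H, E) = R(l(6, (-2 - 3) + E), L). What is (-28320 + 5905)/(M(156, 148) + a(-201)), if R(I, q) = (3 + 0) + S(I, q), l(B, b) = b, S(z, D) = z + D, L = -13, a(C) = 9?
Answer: -22415/142 ≈ -157.85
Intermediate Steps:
S(z, D) = D + z
R(I, q) = 3 + I + q (R(I, q) = (3 + 0) + (q + I) = 3 + (I + q) = 3 + I + q)
M(H, E) = -15 + E (M(H, E) = 3 + ((-2 - 3) + E) - 13 = 3 + (-5 + E) - 13 = -15 + E)
(-28320 + 5905)/(M(156, 148) + a(-201)) = (-28320 + 5905)/((-15 + 148) + 9) = -22415/(133 + 9) = -22415/142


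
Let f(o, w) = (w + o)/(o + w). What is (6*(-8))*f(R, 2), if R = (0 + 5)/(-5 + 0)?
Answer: -48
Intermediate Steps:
R = -1 (R = 5/(-5) = 5*(-1/5) = -1)
f(o, w) = 1 (f(o, w) = (o + w)/(o + w) = 1)
(6*(-8))*f(R, 2) = (6*(-8))*1 = -48*1 = -48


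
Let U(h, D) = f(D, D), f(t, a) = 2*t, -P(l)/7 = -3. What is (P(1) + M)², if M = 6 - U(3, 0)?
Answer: 729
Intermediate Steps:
P(l) = 21 (P(l) = -7*(-3) = 21)
U(h, D) = 2*D
M = 6 (M = 6 - 2*0 = 6 - 1*0 = 6 + 0 = 6)
(P(1) + M)² = (21 + 6)² = 27² = 729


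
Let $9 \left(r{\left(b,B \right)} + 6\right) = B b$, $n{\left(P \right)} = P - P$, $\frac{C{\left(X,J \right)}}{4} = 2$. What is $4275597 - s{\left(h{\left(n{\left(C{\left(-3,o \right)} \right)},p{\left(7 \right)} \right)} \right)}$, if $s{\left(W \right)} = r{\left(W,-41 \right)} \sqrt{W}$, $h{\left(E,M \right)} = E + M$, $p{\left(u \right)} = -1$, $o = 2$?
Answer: $4275597 + \frac{13 i}{9} \approx 4.2756 \cdot 10^{6} + 1.4444 i$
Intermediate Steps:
$C{\left(X,J \right)} = 8$ ($C{\left(X,J \right)} = 4 \cdot 2 = 8$)
$n{\left(P \right)} = 0$
$r{\left(b,B \right)} = -6 + \frac{B b}{9}$
$s{\left(W \right)} = \sqrt{W} \left(-6 - \frac{41 W}{9}\right)$ ($s{\left(W \right)} = \left(-6 + \frac{1}{9} \left(-41\right) W\right) \sqrt{W} = \left(-6 - \frac{41 W}{9}\right) \sqrt{W} = \sqrt{W} \left(-6 - \frac{41 W}{9}\right)$)
$4275597 - s{\left(h{\left(n{\left(C{\left(-3,o \right)} \right)},p{\left(7 \right)} \right)} \right)} = 4275597 - \frac{\sqrt{0 - 1} \left(-54 - 41 \left(0 - 1\right)\right)}{9} = 4275597 - \frac{\sqrt{-1} \left(-54 - -41\right)}{9} = 4275597 - \frac{i \left(-54 + 41\right)}{9} = 4275597 - \frac{1}{9} i \left(-13\right) = 4275597 - - \frac{13 i}{9} = 4275597 + \frac{13 i}{9}$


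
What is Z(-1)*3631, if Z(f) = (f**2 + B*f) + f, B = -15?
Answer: 54465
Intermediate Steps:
Z(f) = f**2 - 14*f (Z(f) = (f**2 - 15*f) + f = f**2 - 14*f)
Z(-1)*3631 = -(-14 - 1)*3631 = -1*(-15)*3631 = 15*3631 = 54465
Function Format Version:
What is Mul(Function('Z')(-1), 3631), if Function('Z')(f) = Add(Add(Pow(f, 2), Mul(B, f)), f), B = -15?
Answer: 54465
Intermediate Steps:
Function('Z')(f) = Add(Pow(f, 2), Mul(-14, f)) (Function('Z')(f) = Add(Add(Pow(f, 2), Mul(-15, f)), f) = Add(Pow(f, 2), Mul(-14, f)))
Mul(Function('Z')(-1), 3631) = Mul(Mul(-1, Add(-14, -1)), 3631) = Mul(Mul(-1, -15), 3631) = Mul(15, 3631) = 54465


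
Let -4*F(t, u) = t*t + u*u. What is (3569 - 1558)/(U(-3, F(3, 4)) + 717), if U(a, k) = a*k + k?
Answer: 4022/1459 ≈ 2.7567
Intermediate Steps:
F(t, u) = -t²/4 - u²/4 (F(t, u) = -(t*t + u*u)/4 = -(t² + u²)/4 = -t²/4 - u²/4)
U(a, k) = k + a*k
(3569 - 1558)/(U(-3, F(3, 4)) + 717) = (3569 - 1558)/((-¼*3² - ¼*4²)*(1 - 3) + 717) = 2011/((-¼*9 - ¼*16)*(-2) + 717) = 2011/((-9/4 - 4)*(-2) + 717) = 2011/(-25/4*(-2) + 717) = 2011/(25/2 + 717) = 2011/(1459/2) = 2011*(2/1459) = 4022/1459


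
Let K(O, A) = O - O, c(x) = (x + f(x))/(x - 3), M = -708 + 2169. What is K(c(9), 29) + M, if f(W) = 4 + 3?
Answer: 1461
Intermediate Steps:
f(W) = 7
M = 1461
c(x) = (7 + x)/(-3 + x) (c(x) = (x + 7)/(x - 3) = (7 + x)/(-3 + x))
K(O, A) = 0
K(c(9), 29) + M = 0 + 1461 = 1461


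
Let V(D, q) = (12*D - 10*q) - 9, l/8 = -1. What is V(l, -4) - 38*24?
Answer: -977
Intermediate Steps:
l = -8 (l = 8*(-1) = -8)
V(D, q) = -9 - 10*q + 12*D (V(D, q) = (-10*q + 12*D) - 9 = -9 - 10*q + 12*D)
V(l, -4) - 38*24 = (-9 - 10*(-4) + 12*(-8)) - 38*24 = (-9 + 40 - 96) - 912 = -65 - 912 = -977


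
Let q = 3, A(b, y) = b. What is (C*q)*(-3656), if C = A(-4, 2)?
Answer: 43872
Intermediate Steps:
C = -4
(C*q)*(-3656) = -4*3*(-3656) = -12*(-3656) = 43872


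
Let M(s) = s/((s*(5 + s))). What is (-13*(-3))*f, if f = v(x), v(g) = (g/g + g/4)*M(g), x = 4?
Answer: 26/3 ≈ 8.6667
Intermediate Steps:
M(s) = 1/(5 + s) (M(s) = s*(1/(s*(5 + s))) = 1/(5 + s))
v(g) = (1 + g/4)/(5 + g) (v(g) = (g/g + g/4)/(5 + g) = (1 + g*(¼))/(5 + g) = (1 + g/4)/(5 + g))
f = 2/9 (f = (4 + 4)/(4*(5 + 4)) = (¼)*8/9 = (¼)*(⅑)*8 = 2/9 ≈ 0.22222)
(-13*(-3))*f = -13*(-3)*(2/9) = 39*(2/9) = 26/3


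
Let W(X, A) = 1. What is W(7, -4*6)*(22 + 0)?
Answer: 22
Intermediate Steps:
W(7, -4*6)*(22 + 0) = 1*(22 + 0) = 1*22 = 22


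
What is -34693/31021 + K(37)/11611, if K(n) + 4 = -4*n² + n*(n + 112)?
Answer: -401796730/360184831 ≈ -1.1155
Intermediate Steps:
K(n) = -4 - 4*n² + n*(112 + n) (K(n) = -4 + (-4*n² + n*(n + 112)) = -4 + (-4*n² + n*(112 + n)) = -4 - 4*n² + n*(112 + n))
-34693/31021 + K(37)/11611 = -34693/31021 + (-4 - 3*37² + 112*37)/11611 = -34693*1/31021 + (-4 - 3*1369 + 4144)*(1/11611) = -34693/31021 + (-4 - 4107 + 4144)*(1/11611) = -34693/31021 + 33*(1/11611) = -34693/31021 + 33/11611 = -401796730/360184831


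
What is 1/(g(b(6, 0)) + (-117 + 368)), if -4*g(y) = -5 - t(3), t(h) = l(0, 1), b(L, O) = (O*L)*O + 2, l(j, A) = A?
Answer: 2/505 ≈ 0.0039604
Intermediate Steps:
b(L, O) = 2 + L*O² (b(L, O) = (L*O)*O + 2 = L*O² + 2 = 2 + L*O²)
t(h) = 1
g(y) = 3/2 (g(y) = -(-5 - 1*1)/4 = -(-5 - 1)/4 = -¼*(-6) = 3/2)
1/(g(b(6, 0)) + (-117 + 368)) = 1/(3/2 + (-117 + 368)) = 1/(3/2 + 251) = 1/(505/2) = 2/505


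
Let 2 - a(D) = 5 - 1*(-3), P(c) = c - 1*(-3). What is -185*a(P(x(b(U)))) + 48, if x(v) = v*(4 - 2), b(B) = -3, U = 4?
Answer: 1158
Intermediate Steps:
x(v) = 2*v (x(v) = v*2 = 2*v)
P(c) = 3 + c (P(c) = c + 3 = 3 + c)
a(D) = -6 (a(D) = 2 - (5 - 1*(-3)) = 2 - (5 + 3) = 2 - 1*8 = 2 - 8 = -6)
-185*a(P(x(b(U)))) + 48 = -185*(-6) + 48 = 1110 + 48 = 1158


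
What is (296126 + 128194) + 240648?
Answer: 664968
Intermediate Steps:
(296126 + 128194) + 240648 = 424320 + 240648 = 664968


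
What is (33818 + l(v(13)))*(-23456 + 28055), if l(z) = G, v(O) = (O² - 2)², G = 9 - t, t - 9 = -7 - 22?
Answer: 155662353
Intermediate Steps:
t = -20 (t = 9 + (-7 - 22) = 9 - 29 = -20)
G = 29 (G = 9 - 1*(-20) = 9 + 20 = 29)
v(O) = (-2 + O²)²
l(z) = 29
(33818 + l(v(13)))*(-23456 + 28055) = (33818 + 29)*(-23456 + 28055) = 33847*4599 = 155662353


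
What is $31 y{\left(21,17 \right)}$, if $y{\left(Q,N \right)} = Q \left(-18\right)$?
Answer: $-11718$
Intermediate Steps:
$y{\left(Q,N \right)} = - 18 Q$
$31 y{\left(21,17 \right)} = 31 \left(\left(-18\right) 21\right) = 31 \left(-378\right) = -11718$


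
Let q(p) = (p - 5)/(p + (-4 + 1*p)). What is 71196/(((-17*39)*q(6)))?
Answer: -11168/13 ≈ -859.08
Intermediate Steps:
q(p) = (-5 + p)/(-4 + 2*p) (q(p) = (-5 + p)/(p + (-4 + p)) = (-5 + p)/(-4 + 2*p))
71196/(((-17*39)*q(6))) = 71196/(((-17*39)*((-5 + 6)/(2*(-2 + 6))))) = 71196/((-663/(2*4))) = 71196/((-663*⅛)) = 71196/(-663/8) = 71196*(-8/663) = -11168/13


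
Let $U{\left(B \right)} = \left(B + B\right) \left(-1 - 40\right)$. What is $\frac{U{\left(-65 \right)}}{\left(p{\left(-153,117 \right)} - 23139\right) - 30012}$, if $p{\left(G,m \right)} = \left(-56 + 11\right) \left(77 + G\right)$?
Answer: $- \frac{5330}{49731} \approx -0.10718$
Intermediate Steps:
$U{\left(B \right)} = - 82 B$ ($U{\left(B \right)} = 2 B \left(-41\right) = - 82 B$)
$p{\left(G,m \right)} = -3465 - 45 G$ ($p{\left(G,m \right)} = - 45 \left(77 + G\right) = -3465 - 45 G$)
$\frac{U{\left(-65 \right)}}{\left(p{\left(-153,117 \right)} - 23139\right) - 30012} = \frac{\left(-82\right) \left(-65\right)}{\left(\left(-3465 - -6885\right) - 23139\right) - 30012} = \frac{5330}{\left(\left(-3465 + 6885\right) - 23139\right) - 30012} = \frac{5330}{\left(3420 - 23139\right) - 30012} = \frac{5330}{-19719 - 30012} = \frac{5330}{-49731} = 5330 \left(- \frac{1}{49731}\right) = - \frac{5330}{49731}$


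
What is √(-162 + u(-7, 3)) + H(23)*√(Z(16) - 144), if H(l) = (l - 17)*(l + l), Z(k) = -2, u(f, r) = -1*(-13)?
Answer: I*(√149 + 276*√146) ≈ 3347.1*I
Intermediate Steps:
u(f, r) = 13
H(l) = 2*l*(-17 + l) (H(l) = (-17 + l)*(2*l) = 2*l*(-17 + l))
√(-162 + u(-7, 3)) + H(23)*√(Z(16) - 144) = √(-162 + 13) + (2*23*(-17 + 23))*√(-2 - 144) = √(-149) + (2*23*6)*√(-146) = I*√149 + 276*(I*√146) = I*√149 + 276*I*√146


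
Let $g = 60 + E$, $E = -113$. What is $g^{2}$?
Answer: $2809$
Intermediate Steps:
$g = -53$ ($g = 60 - 113 = -53$)
$g^{2} = \left(-53\right)^{2} = 2809$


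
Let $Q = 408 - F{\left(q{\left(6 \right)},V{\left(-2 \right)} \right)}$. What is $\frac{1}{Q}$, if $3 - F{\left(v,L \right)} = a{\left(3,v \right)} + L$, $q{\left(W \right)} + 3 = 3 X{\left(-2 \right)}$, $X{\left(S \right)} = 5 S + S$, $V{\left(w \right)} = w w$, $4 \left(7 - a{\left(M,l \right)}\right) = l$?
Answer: $\frac{4}{1703} \approx 0.0023488$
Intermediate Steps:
$a{\left(M,l \right)} = 7 - \frac{l}{4}$
$V{\left(w \right)} = w^{2}$
$X{\left(S \right)} = 6 S$
$q{\left(W \right)} = -39$ ($q{\left(W \right)} = -3 + 3 \cdot 6 \left(-2\right) = -3 + 3 \left(-12\right) = -3 - 36 = -39$)
$F{\left(v,L \right)} = -4 - L + \frac{v}{4}$ ($F{\left(v,L \right)} = 3 - \left(\left(7 - \frac{v}{4}\right) + L\right) = 3 - \left(7 + L - \frac{v}{4}\right) = -4 - L + \frac{v}{4}$)
$Q = \frac{1703}{4}$ ($Q = 408 - \left(-4 - \left(-2\right)^{2} + \frac{1}{4} \left(-39\right)\right) = 408 - \left(-4 - 4 - \frac{39}{4}\right) = 408 - - \frac{71}{4} = 408 + \frac{71}{4} = \frac{1703}{4} \approx 425.75$)
$\frac{1}{Q} = \frac{1}{\frac{1703}{4}} = \frac{4}{1703}$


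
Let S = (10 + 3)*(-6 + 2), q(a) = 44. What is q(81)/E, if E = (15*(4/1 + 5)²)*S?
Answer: -11/15795 ≈ -0.00069642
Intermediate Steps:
S = -52 (S = 13*(-4) = -52)
E = -63180 (E = (15*(4/1 + 5)²)*(-52) = (15*(4*1 + 5)²)*(-52) = (15*(4 + 5)²)*(-52) = (15*9²)*(-52) = (15*81)*(-52) = 1215*(-52) = -63180)
q(81)/E = 44/(-63180) = 44*(-1/63180) = -11/15795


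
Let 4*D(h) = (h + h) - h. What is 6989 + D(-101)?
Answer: 27855/4 ≈ 6963.8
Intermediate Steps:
D(h) = h/4 (D(h) = ((h + h) - h)/4 = (2*h - h)/4 = h/4)
6989 + D(-101) = 6989 + (1/4)*(-101) = 6989 - 101/4 = 27855/4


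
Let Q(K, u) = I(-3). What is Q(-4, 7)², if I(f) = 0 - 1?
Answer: 1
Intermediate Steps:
I(f) = -1
Q(K, u) = -1
Q(-4, 7)² = (-1)² = 1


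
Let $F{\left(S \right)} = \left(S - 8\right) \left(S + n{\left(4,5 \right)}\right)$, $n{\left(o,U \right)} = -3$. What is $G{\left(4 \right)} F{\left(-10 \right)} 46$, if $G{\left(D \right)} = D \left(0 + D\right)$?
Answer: $172224$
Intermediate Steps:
$G{\left(D \right)} = D^{2}$ ($G{\left(D \right)} = D D = D^{2}$)
$F{\left(S \right)} = \left(-8 + S\right) \left(-3 + S\right)$ ($F{\left(S \right)} = \left(S - 8\right) \left(S - 3\right) = \left(-8 + S\right) \left(-3 + S\right)$)
$G{\left(4 \right)} F{\left(-10 \right)} 46 = 4^{2} \left(24 + \left(-10\right)^{2} - -110\right) 46 = 16 \left(24 + 100 + 110\right) 46 = 16 \cdot 234 \cdot 46 = 3744 \cdot 46 = 172224$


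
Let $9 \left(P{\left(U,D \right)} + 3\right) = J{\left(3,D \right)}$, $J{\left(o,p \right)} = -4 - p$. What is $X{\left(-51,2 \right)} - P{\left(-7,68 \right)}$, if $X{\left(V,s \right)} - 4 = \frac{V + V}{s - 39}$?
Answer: $\frac{657}{37} \approx 17.757$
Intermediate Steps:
$X{\left(V,s \right)} = 4 + \frac{2 V}{-39 + s}$ ($X{\left(V,s \right)} = 4 + \frac{V + V}{s - 39} = 4 + \frac{2 V}{-39 + s}$)
$P{\left(U,D \right)} = - \frac{31}{9} - \frac{D}{9}$ ($P{\left(U,D \right)} = -3 + \frac{-4 - D}{9} = -3 - \left(\frac{4}{9} + \frac{D}{9}\right) = - \frac{31}{9} - \frac{D}{9}$)
$X{\left(-51,2 \right)} - P{\left(-7,68 \right)} = \frac{2 \left(-78 - 51 + 2 \cdot 2\right)}{-39 + 2} - \left(- \frac{31}{9} - \frac{68}{9}\right) = \frac{2 \left(-78 - 51 + 4\right)}{-37} - \left(- \frac{31}{9} - \frac{68}{9}\right) = 2 \left(- \frac{1}{37}\right) \left(-125\right) - -11 = \frac{250}{37} + 11 = \frac{657}{37}$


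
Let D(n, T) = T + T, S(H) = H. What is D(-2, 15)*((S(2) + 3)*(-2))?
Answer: -300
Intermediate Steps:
D(n, T) = 2*T
D(-2, 15)*((S(2) + 3)*(-2)) = (2*15)*((2 + 3)*(-2)) = 30*(5*(-2)) = 30*(-10) = -300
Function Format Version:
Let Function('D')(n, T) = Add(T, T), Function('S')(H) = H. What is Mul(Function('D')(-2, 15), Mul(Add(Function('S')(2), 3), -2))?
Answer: -300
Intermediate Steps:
Function('D')(n, T) = Mul(2, T)
Mul(Function('D')(-2, 15), Mul(Add(Function('S')(2), 3), -2)) = Mul(Mul(2, 15), Mul(Add(2, 3), -2)) = Mul(30, Mul(5, -2)) = Mul(30, -10) = -300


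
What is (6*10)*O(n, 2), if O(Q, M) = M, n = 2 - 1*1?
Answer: 120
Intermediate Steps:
n = 1 (n = 2 - 1 = 1)
(6*10)*O(n, 2) = (6*10)*2 = 60*2 = 120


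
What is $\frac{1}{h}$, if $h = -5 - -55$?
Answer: $\frac{1}{50} \approx 0.02$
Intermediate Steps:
$h = 50$ ($h = -5 + 55 = 50$)
$\frac{1}{h} = \frac{1}{50}$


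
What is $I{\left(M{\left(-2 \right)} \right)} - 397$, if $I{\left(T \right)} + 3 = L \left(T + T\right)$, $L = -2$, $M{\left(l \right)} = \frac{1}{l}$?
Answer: $-398$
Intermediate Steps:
$I{\left(T \right)} = -3 - 4 T$ ($I{\left(T \right)} = -3 - 2 \left(T + T\right) = -3 - 2 \cdot 2 T = -3 - 4 T$)
$I{\left(M{\left(-2 \right)} \right)} - 397 = \left(-3 - \frac{4}{-2}\right) - 397 = \left(-3 - -2\right) - 397 = \left(-3 + 2\right) - 397 = -1 - 397 = -398$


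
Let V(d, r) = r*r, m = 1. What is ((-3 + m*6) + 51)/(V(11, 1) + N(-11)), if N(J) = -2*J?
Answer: 54/23 ≈ 2.3478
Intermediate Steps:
V(d, r) = r²
((-3 + m*6) + 51)/(V(11, 1) + N(-11)) = ((-3 + 1*6) + 51)/(1² - 2*(-11)) = ((-3 + 6) + 51)/(1 + 22) = (3 + 51)/23 = (1/23)*54 = 54/23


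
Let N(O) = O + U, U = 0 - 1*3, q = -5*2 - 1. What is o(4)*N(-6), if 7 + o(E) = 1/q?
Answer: 702/11 ≈ 63.818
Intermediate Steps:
q = -11 (q = -10 - 1 = -11)
U = -3 (U = 0 - 3 = -3)
N(O) = -3 + O (N(O) = O - 3 = -3 + O)
o(E) = -78/11 (o(E) = -7 + 1/(-11) = -7 - 1/11 = -78/11)
o(4)*N(-6) = -78*(-3 - 6)/11 = -78/11*(-9) = 702/11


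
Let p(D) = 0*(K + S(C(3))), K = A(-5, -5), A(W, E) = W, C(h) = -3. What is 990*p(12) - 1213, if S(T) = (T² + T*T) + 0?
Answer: -1213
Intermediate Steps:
S(T) = 2*T² (S(T) = (T² + T²) + 0 = 2*T² + 0 = 2*T²)
K = -5
p(D) = 0 (p(D) = 0*(-5 + 2*(-3)²) = 0*(-5 + 2*9) = 0*(-5 + 18) = 0*13 = 0)
990*p(12) - 1213 = 990*0 - 1213 = 0 - 1213 = -1213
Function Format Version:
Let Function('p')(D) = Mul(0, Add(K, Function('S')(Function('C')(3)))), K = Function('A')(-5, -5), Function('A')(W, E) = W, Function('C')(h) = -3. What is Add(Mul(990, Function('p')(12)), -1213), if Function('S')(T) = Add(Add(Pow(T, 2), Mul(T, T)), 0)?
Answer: -1213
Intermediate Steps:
Function('S')(T) = Mul(2, Pow(T, 2)) (Function('S')(T) = Add(Add(Pow(T, 2), Pow(T, 2)), 0) = Add(Mul(2, Pow(T, 2)), 0) = Mul(2, Pow(T, 2)))
K = -5
Function('p')(D) = 0 (Function('p')(D) = Mul(0, Add(-5, Mul(2, Pow(-3, 2)))) = Mul(0, Add(-5, Mul(2, 9))) = Mul(0, Add(-5, 18)) = Mul(0, 13) = 0)
Add(Mul(990, Function('p')(12)), -1213) = Add(Mul(990, 0), -1213) = Add(0, -1213) = -1213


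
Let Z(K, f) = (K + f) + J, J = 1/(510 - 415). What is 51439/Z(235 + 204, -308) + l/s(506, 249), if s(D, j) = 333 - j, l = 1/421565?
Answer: 12360382760839/31480787940 ≈ 392.63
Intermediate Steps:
J = 1/95 ≈ 0.010526
l = 1/421565 ≈ 2.3721e-6
Z(K, f) = 1/95 + K + f (Z(K, f) = (K + f) + 1/95 = 1/95 + K + f)
51439/Z(235 + 204, -308) + l/s(506, 249) = 51439/(1/95 + (235 + 204) - 308) + 1/(421565*(333 - 1*249)) = 51439/(1/95 + 439 - 308) + 1/(421565*(333 - 249)) = 51439/(12446/95) + (1/421565)/84 = 51439*(95/12446) + (1/421565)*(1/84) = 4886705/12446 + 1/35411460 = 12360382760839/31480787940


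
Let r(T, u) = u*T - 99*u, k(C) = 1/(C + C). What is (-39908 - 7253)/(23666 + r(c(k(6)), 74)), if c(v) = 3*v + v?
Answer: -141483/49094 ≈ -2.8819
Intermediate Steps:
k(C) = 1/(2*C)
c(v) = 4*v
r(T, u) = -99*u + T*u (r(T, u) = T*u - 99*u = -99*u + T*u)
(-39908 - 7253)/(23666 + r(c(k(6)), 74)) = (-39908 - 7253)/(23666 + 74*(-99 + 4*((½)/6))) = -47161/(23666 + 74*(-99 + 4*((½)*(⅙)))) = -47161/(23666 + 74*(-99 + 4*(1/12))) = -47161/(23666 + 74*(-99 + ⅓)) = -47161/(23666 + 74*(-296/3)) = -47161/(23666 - 21904/3) = -47161/49094/3 = -47161*3/49094 = -141483/49094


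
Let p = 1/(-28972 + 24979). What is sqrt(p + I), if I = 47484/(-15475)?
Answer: I*sqrt(3873349090149)/1123485 ≈ 1.7518*I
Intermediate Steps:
I = -47484/15475 (I = 47484*(-1/15475) = -47484/15475 ≈ -3.0684)
p = -1/3993 (p = 1/(-3993) = -1/3993 ≈ -0.00025044)
sqrt(p + I) = sqrt(-1/3993 - 47484/15475) = sqrt(-189619087/61791675) = I*sqrt(3873349090149)/1123485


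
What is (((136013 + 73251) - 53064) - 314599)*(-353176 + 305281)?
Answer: 7586520105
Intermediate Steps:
(((136013 + 73251) - 53064) - 314599)*(-353176 + 305281) = ((209264 - 53064) - 314599)*(-47895) = (156200 - 314599)*(-47895) = -158399*(-47895) = 7586520105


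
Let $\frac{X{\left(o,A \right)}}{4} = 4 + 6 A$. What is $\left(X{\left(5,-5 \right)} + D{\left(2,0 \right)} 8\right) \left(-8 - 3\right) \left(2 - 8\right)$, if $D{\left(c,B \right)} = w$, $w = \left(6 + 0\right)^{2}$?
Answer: $12144$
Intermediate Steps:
$w = 36$ ($w = 6^{2} = 36$)
$D{\left(c,B \right)} = 36$
$X{\left(o,A \right)} = 16 + 24 A$ ($X{\left(o,A \right)} = 4 \left(4 + 6 A\right) = 16 + 24 A$)
$\left(X{\left(5,-5 \right)} + D{\left(2,0 \right)} 8\right) \left(-8 - 3\right) \left(2 - 8\right) = \left(\left(16 + 24 \left(-5\right)\right) + 36 \cdot 8\right) \left(-8 - 3\right) \left(2 - 8\right) = \left(\left(16 - 120\right) + 288\right) \left(\left(-11\right) \left(-6\right)\right) = \left(-104 + 288\right) 66 = 184 \cdot 66 = 12144$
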